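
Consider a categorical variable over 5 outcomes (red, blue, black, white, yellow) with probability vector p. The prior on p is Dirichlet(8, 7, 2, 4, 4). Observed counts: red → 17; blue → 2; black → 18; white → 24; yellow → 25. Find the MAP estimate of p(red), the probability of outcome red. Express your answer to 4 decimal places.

The posterior is Dirichlet(αᵢ + nᵢ) = Dirichlet(25, 9, 20, 28, 29).
For a Dirichlet(a₁,…,a_K) with all aᵢ > 1, the mode has j-th component (aⱼ − 1)/(Σaᵢ − K).
Here Σaᵢ = 111 and K = 5, so p(red) = (25 − 1)/(111 − 5) = 24/106 ≈ 0.2264.

MAP estimate of p(red) = 0.2264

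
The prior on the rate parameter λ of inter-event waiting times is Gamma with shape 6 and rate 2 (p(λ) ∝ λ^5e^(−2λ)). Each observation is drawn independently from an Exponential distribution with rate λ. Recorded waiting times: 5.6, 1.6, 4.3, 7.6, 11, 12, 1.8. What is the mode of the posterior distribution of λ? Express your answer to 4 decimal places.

λ̂_MAP = 0.2614

The Exponential(rate=λ) likelihood is ∝ λ^n e^(−λΣtᵢ). Here n = 7 and Σtᵢ = 5.6 + 1.6 + 4.3 + 7.6 + 11 + 12 + 1.8 = 43.9.
Posterior ∝ λ^5e^(−2λ) · λ^7e^(−43.9λ) = λ^12e^(−45.9λ), i.e. Gamma(13, 45.9).
Mode = (a−1)/b = 12/45.9 ≈ 0.2614.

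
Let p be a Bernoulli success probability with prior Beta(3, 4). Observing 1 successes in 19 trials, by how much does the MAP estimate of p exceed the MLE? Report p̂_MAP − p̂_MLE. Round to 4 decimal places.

Posterior is Beta(4, 22); MAP = (4−1)/(26−2) = 3/24 ≈ 0.12500.
MLE ignores the prior: p̂_MLE = k/n = 1/19 ≈ 0.05263.
Difference = 3/24 − 1/19 = 11/152 ≈ 0.0724.

MAP − MLE = 0.0724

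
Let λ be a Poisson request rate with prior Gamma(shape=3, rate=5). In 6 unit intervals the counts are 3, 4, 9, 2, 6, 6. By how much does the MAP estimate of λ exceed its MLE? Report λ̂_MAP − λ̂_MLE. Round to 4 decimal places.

MAP − MLE = -2.0909

Σxᵢ = 30. Posterior is Gamma(33, 11); MAP = (33−1)/11 = 32/11 ≈ 2.90909.
MLE = x̄ = 30/6 ≈ 5.00000.
Difference = 32/11 − 30/6 = -23/11 ≈ -2.0909.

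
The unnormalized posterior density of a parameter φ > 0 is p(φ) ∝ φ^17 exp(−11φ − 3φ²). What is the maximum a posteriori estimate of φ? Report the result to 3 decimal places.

φ̂_MAP = 1.000

ℓ'(φ) = 17/φ − 11 − 6φ. Setting this to zero and multiplying by φ: 6φ² + 11φ − 17 = 0.
φ = (−11 + √(11² + 4·6·17)) / (2·6) = (−11 + √529) / 12 = (−11 + 23)/12 = 1.
ℓ''(φ) = −17/φ² − 6 < 0, confirming a maximum.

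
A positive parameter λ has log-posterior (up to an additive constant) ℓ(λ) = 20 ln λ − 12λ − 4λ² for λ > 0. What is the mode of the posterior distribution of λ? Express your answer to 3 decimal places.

λ̂_MAP = 1.000

ℓ'(λ) = 20/λ − 12 − 8λ. Setting this to zero and multiplying by λ: 8λ² + 12λ − 20 = 0.
λ = (−12 + √(12² + 4·8·20)) / (2·8) = (−12 + √784) / 16 = (−12 + 28)/16 = 1.
ℓ''(λ) = −20/λ² − 8 < 0, confirming a maximum.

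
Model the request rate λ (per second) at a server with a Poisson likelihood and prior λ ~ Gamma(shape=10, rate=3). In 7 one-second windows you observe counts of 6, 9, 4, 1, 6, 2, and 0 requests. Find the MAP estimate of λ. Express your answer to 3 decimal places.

Σxᵢ = 6+9+4+1+6+2+0 = 28, with n = 7.
Posterior ∝ λ^9e^(−3λ) · λ^28e^(−7λ) = λ^37e^(−10λ), i.e. Gamma(shape=38, rate=10).
The mode of a Gamma(a, b) with a ≥ 1 (shape–rate) is (a−1)/b = 37/10 ≈ 3.700.

λ̂_MAP = 3.700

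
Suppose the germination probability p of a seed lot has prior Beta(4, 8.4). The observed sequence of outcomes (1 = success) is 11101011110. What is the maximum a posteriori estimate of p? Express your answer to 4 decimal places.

p̂_MAP = 0.5140

Prior: Beta(4, 8.4).
Data: 8 successes in 11 trials (from the sequence). The binomial likelihood contributes p^8(1−p)^3, so the posterior is Beta(4+8, 8.4+3) = Beta(12, 11.4).
For Beta(a, b) with a, b > 1 the mode is (a−1)/(a+b−2) = 11/21.4 ≈ 0.5140.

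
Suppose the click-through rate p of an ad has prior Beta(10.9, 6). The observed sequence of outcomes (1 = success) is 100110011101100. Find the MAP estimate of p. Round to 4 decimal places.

Prior: Beta(10.9, 6).
Data: 8 successes in 15 trials (from the sequence). The binomial likelihood contributes p^8(1−p)^7, so the posterior is Beta(10.9+8, 6+7) = Beta(18.9, 13).
For Beta(a, b) with a, b > 1 the mode is (a−1)/(a+b−2) = 17.9/29.9 ≈ 0.5987.

p̂_MAP = 0.5987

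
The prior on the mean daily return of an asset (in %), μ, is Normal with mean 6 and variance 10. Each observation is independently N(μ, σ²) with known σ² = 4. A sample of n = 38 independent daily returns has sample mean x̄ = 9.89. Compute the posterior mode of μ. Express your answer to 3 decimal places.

n = 38, x̄ = 9.89.
For a Normal prior and Normal likelihood with known variance, the posterior is Normal; its mode equals its mean, the precision-weighted average.
Prior precision 1/σ₀² = 1/10 = 0.1; data precision n/σ² = 38/4 = 9.5.
μ̂ = (0.1·6 + 9.5·9.89) / (0.1 + 9.5) = 94.555/9.6 = 18911/1920 ≈ 9.849.

μ̂_MAP = 9.849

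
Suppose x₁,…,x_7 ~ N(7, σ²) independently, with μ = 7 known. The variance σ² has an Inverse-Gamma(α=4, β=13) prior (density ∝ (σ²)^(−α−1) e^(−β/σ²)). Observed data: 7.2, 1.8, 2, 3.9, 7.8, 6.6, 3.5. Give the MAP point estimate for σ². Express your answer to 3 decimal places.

σ̂²_MAP = 5.926

Sum of squared deviations about the known mean: SS = (7.2−7)² + (1.8−7)² + (2−7)² + (3.9−7)² + (7.8−7)² + (6.6−7)² + (3.5−7)² = 74.74.
The Normal likelihood contributes (σ²)^(−n/2) exp(−SS/(2σ²)), so the posterior is Inverse-Gamma(α + n/2, β + SS/2) = Inverse-Gamma(7.5, 50.37).
The mode of Inverse-Gamma(a, b) is b/(a+1) = 50.37/8.5 ≈ 5.926.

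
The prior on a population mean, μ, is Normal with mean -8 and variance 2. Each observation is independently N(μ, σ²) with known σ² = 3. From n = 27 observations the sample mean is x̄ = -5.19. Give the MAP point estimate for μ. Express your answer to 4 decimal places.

μ̂_MAP = -5.3379

n = 27, x̄ = -5.19.
For a Normal prior and Normal likelihood with known variance, the posterior is Normal; its mode equals its mean, the precision-weighted average.
Prior precision 1/σ₀² = 1/2 = 0.5; data precision n/σ² = 27/3 = 9.
μ̂ = (0.5·(-8) + 9·(-5.19)) / (0.5 + 9) = (-50.71)/9.5 = -5071/950 ≈ -5.3379.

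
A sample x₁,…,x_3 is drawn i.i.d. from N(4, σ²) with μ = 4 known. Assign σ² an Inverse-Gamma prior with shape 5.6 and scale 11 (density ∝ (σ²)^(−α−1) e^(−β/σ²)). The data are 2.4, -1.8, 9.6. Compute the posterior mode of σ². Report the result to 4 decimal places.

Sum of squared deviations about the known mean: SS = (2.4−4)² + (-1.8−4)² + (9.6−4)² = 67.56.
The Normal likelihood contributes (σ²)^(−n/2) exp(−SS/(2σ²)), so the posterior is Inverse-Gamma(α + n/2, β + SS/2) = Inverse-Gamma(7.1, 44.78).
The mode of Inverse-Gamma(a, b) is b/(a+1) = 44.78/8.1 ≈ 5.5284.

σ̂²_MAP = 5.5284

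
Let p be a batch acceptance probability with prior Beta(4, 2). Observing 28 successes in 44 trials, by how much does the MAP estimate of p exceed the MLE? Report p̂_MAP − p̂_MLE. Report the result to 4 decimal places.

Posterior is Beta(32, 18); MAP = (32−1)/(50−2) = 31/48 ≈ 0.64583.
MLE ignores the prior: p̂_MLE = k/n = 28/44 ≈ 0.63636.
Difference = 31/48 − 28/44 = 5/528 ≈ 0.0095.

MAP − MLE = 0.0095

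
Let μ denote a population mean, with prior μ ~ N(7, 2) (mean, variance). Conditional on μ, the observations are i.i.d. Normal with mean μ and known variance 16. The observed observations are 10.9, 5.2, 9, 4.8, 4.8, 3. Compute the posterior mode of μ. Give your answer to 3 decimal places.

n = 6; x̄ = (10.9 + 5.2 + 9 + 4.8 + 4.8 + 3)/6 = 37.7/6 = 377/60 ≈ 6.2833.
For a Normal prior and Normal likelihood with known variance, the posterior is Normal; its mode equals its mean, the precision-weighted average.
Prior precision 1/σ₀² = 1/2 = 0.5; data precision n/σ² = 6/16 = 0.375.
μ̂ = (0.5·7 + 0.375·(377/60)) / (0.5 + 0.375) = 5.85625/0.875 = 937/140 ≈ 6.693.

μ̂_MAP = 6.693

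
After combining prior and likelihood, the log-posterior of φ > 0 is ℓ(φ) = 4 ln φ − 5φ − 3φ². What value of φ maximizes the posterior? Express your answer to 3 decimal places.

ℓ'(φ) = 4/φ − 5 − 6φ. Setting this to zero and multiplying by φ: 6φ² + 5φ − 4 = 0.
φ = (−5 + √(5² + 4·6·4)) / (2·6) = (−5 + √121) / 12 = (−5 + 11)/12 = 1/2.
ℓ''(φ) = −4/φ² − 6 < 0, confirming a maximum.

φ̂_MAP = 0.500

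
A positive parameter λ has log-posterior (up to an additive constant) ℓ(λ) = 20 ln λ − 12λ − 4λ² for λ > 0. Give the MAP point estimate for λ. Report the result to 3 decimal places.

λ̂_MAP = 1.000

ℓ'(λ) = 20/λ − 12 − 8λ. Setting this to zero and multiplying by λ: 8λ² + 12λ − 20 = 0.
λ = (−12 + √(12² + 4·8·20)) / (2·8) = (−12 + √784) / 16 = (−12 + 28)/16 = 1.
ℓ''(λ) = −20/λ² − 8 < 0, confirming a maximum.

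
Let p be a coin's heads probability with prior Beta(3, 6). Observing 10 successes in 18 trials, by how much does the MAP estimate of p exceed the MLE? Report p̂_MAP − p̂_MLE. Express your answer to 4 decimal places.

MAP − MLE = -0.0756

Posterior is Beta(13, 14); MAP = (13−1)/(27−2) = 12/25 ≈ 0.48000.
MLE ignores the prior: p̂_MLE = k/n = 10/18 ≈ 0.55556.
Difference = 12/25 − 10/18 = -17/225 ≈ -0.0756.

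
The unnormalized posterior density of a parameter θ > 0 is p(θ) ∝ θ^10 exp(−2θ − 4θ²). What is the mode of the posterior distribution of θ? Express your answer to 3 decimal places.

ℓ'(θ) = 10/θ − 2 − 8θ. Setting this to zero and multiplying by θ: 8θ² + 2θ − 10 = 0.
θ = (−2 + √(2² + 4·8·10)) / (2·8) = (−2 + √324) / 16 = (−2 + 18)/16 = 1.
ℓ''(θ) = −10/θ² − 8 < 0, confirming a maximum.

θ̂_MAP = 1.000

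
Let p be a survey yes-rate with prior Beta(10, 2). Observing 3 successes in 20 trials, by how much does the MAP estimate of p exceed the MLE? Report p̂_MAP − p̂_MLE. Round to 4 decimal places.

Posterior is Beta(13, 19); MAP = (13−1)/(32−2) = 12/30 ≈ 0.40000.
MLE ignores the prior: p̂_MLE = k/n = 3/20 ≈ 0.15000.
Difference = 12/30 − 3/20 = 1/4 ≈ 0.2500.

MAP − MLE = 0.2500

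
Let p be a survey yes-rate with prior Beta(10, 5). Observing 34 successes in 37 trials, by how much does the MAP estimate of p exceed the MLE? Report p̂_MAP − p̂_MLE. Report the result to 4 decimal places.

MAP − MLE = -0.0589

Posterior is Beta(44, 8); MAP = (44−1)/(52−2) = 43/50 ≈ 0.86000.
MLE ignores the prior: p̂_MLE = k/n = 34/37 ≈ 0.91892.
Difference = 43/50 − 34/37 = -109/1850 ≈ -0.0589.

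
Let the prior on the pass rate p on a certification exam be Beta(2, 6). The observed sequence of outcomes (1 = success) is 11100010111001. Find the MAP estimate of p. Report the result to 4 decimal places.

p̂_MAP = 0.4500

Prior: Beta(2, 6).
Data: 8 successes in 14 trials (from the sequence). The binomial likelihood contributes p^8(1−p)^6, so the posterior is Beta(2+8, 6+6) = Beta(10, 12).
For Beta(a, b) with a, b > 1 the mode is (a−1)/(a+b−2) = 9/20 ≈ 0.4500.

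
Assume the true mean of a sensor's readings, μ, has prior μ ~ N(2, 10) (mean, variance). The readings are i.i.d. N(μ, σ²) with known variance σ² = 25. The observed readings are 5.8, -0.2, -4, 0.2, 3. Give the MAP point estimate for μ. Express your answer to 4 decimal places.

n = 5; x̄ = (5.8 + (-0.2) + (-4) + 0.2 + 3)/5 = 4.8/5 = 0.96.
For a Normal prior and Normal likelihood with known variance, the posterior is Normal; its mode equals its mean, the precision-weighted average.
Prior precision 1/σ₀² = 1/10 = 0.1; data precision n/σ² = 5/25 = 0.2.
μ̂ = (0.1·2 + 0.2·0.96) / (0.1 + 0.2) = 0.392/0.3 = 98/75 ≈ 1.3067.

μ̂_MAP = 1.3067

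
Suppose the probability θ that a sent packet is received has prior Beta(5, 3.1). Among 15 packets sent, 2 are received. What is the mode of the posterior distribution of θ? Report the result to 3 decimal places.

θ̂_MAP = 0.284

Prior: Beta(5, 3.1).
Data: 2 successes in 15 trials. The binomial likelihood contributes θ^2(1−θ)^13, so the posterior is Beta(5+2, 3.1+13) = Beta(7, 16.1).
For Beta(a, b) with a, b > 1 the mode is (a−1)/(a+b−2) = 6/21.1 ≈ 0.284.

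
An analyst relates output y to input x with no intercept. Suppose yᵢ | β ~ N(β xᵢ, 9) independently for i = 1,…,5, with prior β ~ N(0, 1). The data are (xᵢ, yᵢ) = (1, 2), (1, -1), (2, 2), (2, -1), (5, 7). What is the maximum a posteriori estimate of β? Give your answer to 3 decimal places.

β̂_MAP = 0.864

log p(β | y) = −Σ(yᵢ − βxᵢ)²/(2·9) − β²/(2·1) + const.
Setting the derivative to zero: Σxᵢ(yᵢ − βxᵢ)/9 − β/1 = 0, so β = Σxᵢyᵢ / (Σxᵢ² + σ²/τ²).
Σxᵢyᵢ = 1·2 + 1·(-1) + 2·2 + 2·(-1) + 5·7 = 38; Σxᵢ² = 35; σ²/τ² = 9.
β̂_MAP = 38 / (35 + 9) = 38/44 ≈ 0.864.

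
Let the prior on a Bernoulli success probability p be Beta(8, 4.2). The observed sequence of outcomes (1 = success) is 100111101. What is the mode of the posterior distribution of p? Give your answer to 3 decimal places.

p̂_MAP = 0.677

Prior: Beta(8, 4.2).
Data: 6 successes in 9 trials (from the sequence). The binomial likelihood contributes p^6(1−p)^3, so the posterior is Beta(8+6, 4.2+3) = Beta(14, 7.2).
For Beta(a, b) with a, b > 1 the mode is (a−1)/(a+b−2) = 13/19.2 ≈ 0.677.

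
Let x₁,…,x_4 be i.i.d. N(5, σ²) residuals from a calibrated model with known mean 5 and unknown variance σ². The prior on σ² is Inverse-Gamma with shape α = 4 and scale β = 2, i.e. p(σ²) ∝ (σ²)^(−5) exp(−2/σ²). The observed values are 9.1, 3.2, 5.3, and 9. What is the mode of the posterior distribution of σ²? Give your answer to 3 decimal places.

Sum of squared deviations about the known mean: SS = (9.1−5)² + (3.2−5)² + (5.3−5)² + (9−5)² = 36.14.
The Normal likelihood contributes (σ²)^(−n/2) exp(−SS/(2σ²)), so the posterior is Inverse-Gamma(α + n/2, β + SS/2) = Inverse-Gamma(6, 20.07).
The mode of Inverse-Gamma(a, b) is b/(a+1) = 20.07/7 ≈ 2.867.

σ̂²_MAP = 2.867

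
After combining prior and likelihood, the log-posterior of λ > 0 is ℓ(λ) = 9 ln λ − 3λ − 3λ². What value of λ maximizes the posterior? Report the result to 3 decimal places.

ℓ'(λ) = 9/λ − 3 − 6λ. Setting this to zero and multiplying by λ: 6λ² + 3λ − 9 = 0.
λ = (−3 + √(3² + 4·6·9)) / (2·6) = (−3 + √225) / 12 = (−3 + 15)/12 = 1.
ℓ''(λ) = −9/λ² − 6 < 0, confirming a maximum.

λ̂_MAP = 1.000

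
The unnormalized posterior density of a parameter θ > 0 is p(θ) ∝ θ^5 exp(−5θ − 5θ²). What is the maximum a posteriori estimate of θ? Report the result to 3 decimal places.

θ̂_MAP = 0.500

ℓ'(θ) = 5/θ − 5 − 10θ. Setting this to zero and multiplying by θ: 10θ² + 5θ − 5 = 0.
θ = (−5 + √(5² + 4·10·5)) / (2·10) = (−5 + √225) / 20 = (−5 + 15)/20 = 1/2.
ℓ''(θ) = −5/θ² − 10 < 0, confirming a maximum.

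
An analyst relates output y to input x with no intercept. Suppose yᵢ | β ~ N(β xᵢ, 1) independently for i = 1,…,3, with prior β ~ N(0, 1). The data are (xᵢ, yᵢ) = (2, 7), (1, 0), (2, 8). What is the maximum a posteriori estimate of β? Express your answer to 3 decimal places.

β̂_MAP = 3.000

log p(β | y) = −Σ(yᵢ − βxᵢ)²/(2·1) − β²/(2·1) + const.
Setting the derivative to zero: Σxᵢ(yᵢ − βxᵢ)/1 − β/1 = 0, so β = Σxᵢyᵢ / (Σxᵢ² + σ²/τ²).
Σxᵢyᵢ = 2·7 + 1·0 + 2·8 = 30; Σxᵢ² = 9; σ²/τ² = 1.
β̂_MAP = 30 / (9 + 1) = 30/10 ≈ 3.000.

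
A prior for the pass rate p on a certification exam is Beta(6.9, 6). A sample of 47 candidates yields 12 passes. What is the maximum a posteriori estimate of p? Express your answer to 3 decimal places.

p̂_MAP = 0.309

Prior: Beta(6.9, 6).
Data: 12 successes in 47 trials. The binomial likelihood contributes p^12(1−p)^35, so the posterior is Beta(6.9+12, 6+35) = Beta(18.9, 41).
For Beta(a, b) with a, b > 1 the mode is (a−1)/(a+b−2) = 17.9/57.9 ≈ 0.309.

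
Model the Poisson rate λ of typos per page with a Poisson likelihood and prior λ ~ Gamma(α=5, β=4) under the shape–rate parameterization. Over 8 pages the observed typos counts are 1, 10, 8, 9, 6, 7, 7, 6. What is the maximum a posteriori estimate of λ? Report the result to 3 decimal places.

Σxᵢ = 1+10+8+9+6+7+7+6 = 54, with n = 8.
Posterior ∝ λ^4e^(−4λ) · λ^54e^(−8λ) = λ^58e^(−12λ), i.e. Gamma(shape=59, rate=12).
The mode of a Gamma(a, b) with a ≥ 1 (shape–rate) is (a−1)/b = 58/12 ≈ 4.833.

λ̂_MAP = 4.833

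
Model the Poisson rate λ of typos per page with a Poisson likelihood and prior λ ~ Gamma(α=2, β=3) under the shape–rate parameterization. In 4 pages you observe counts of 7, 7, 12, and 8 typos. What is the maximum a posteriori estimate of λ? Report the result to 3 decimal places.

Σxᵢ = 7+7+12+8 = 34, with n = 4.
Posterior ∝ λe^(−3λ) · λ^34e^(−4λ) = λ^35e^(−7λ), i.e. Gamma(shape=36, rate=7).
The mode of a Gamma(a, b) with a ≥ 1 (shape–rate) is (a−1)/b = 35/7 ≈ 5.000.

λ̂_MAP = 5.000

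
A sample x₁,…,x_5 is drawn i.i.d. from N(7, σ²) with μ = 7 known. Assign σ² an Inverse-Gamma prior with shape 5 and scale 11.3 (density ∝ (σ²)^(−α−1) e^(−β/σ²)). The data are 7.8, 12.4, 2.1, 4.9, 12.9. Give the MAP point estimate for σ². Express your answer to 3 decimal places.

σ̂²_MAP = 6.802

Sum of squared deviations about the known mean: SS = (7.8−7)² + (12.4−7)² + (2.1−7)² + (4.9−7)² + (12.9−7)² = 93.03.
The Normal likelihood contributes (σ²)^(−n/2) exp(−SS/(2σ²)), so the posterior is Inverse-Gamma(α + n/2, β + SS/2) = Inverse-Gamma(7.5, 57.815).
The mode of Inverse-Gamma(a, b) is b/(a+1) = 57.815/8.5 ≈ 6.802.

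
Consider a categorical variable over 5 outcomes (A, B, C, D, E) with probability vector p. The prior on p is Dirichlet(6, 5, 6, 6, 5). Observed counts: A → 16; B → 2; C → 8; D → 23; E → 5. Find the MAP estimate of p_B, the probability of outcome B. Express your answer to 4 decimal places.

The posterior is Dirichlet(αᵢ + nᵢ) = Dirichlet(22, 7, 14, 29, 10).
For a Dirichlet(a₁,…,a_K) with all aᵢ > 1, the mode has j-th component (aⱼ − 1)/(Σaᵢ − K).
Here Σaᵢ = 82 and K = 5, so p_B = (7 − 1)/(82 − 5) = 6/77 ≈ 0.0779.

MAP estimate of p_B = 0.0779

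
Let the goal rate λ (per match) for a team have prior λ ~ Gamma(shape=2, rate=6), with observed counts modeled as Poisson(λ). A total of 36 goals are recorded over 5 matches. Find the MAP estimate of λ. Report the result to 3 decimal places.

Σxᵢ = 36, n = 5.
Posterior ∝ λe^(−6λ) · λ^36e^(−5λ) = λ^37e^(−11λ), i.e. Gamma(shape=38, rate=11).
The mode of a Gamma(a, b) with a ≥ 1 (shape–rate) is (a−1)/b = 37/11 ≈ 3.364.

λ̂_MAP = 3.364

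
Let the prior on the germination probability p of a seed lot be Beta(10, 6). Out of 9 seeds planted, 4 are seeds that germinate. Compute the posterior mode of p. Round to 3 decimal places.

Prior: Beta(10, 6).
Data: 4 successes in 9 trials. The binomial likelihood contributes p^4(1−p)^5, so the posterior is Beta(10+4, 6+5) = Beta(14, 11).
For Beta(a, b) with a, b > 1 the mode is (a−1)/(a+b−2) = 13/23 ≈ 0.565.

p̂_MAP = 0.565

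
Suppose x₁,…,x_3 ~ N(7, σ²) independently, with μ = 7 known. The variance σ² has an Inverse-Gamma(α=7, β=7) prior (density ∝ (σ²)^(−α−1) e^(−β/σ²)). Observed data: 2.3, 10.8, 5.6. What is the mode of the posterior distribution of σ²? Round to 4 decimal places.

σ̂²_MAP = 2.7626

Sum of squared deviations about the known mean: SS = (2.3−7)² + (10.8−7)² + (5.6−7)² = 38.49.
The Normal likelihood contributes (σ²)^(−n/2) exp(−SS/(2σ²)), so the posterior is Inverse-Gamma(α + n/2, β + SS/2) = Inverse-Gamma(8.5, 26.245).
The mode of Inverse-Gamma(a, b) is b/(a+1) = 26.245/9.5 ≈ 2.7626.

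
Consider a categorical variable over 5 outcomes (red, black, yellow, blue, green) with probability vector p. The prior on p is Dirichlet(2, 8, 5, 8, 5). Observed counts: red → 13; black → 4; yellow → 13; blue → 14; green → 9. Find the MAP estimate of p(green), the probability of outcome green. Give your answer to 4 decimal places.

MAP estimate of p(green) = 0.1711

The posterior is Dirichlet(αᵢ + nᵢ) = Dirichlet(15, 12, 18, 22, 14).
For a Dirichlet(a₁,…,a_K) with all aᵢ > 1, the mode has j-th component (aⱼ − 1)/(Σaᵢ − K).
Here Σaᵢ = 81 and K = 5, so p(green) = (14 − 1)/(81 − 5) = 13/76 ≈ 0.1711.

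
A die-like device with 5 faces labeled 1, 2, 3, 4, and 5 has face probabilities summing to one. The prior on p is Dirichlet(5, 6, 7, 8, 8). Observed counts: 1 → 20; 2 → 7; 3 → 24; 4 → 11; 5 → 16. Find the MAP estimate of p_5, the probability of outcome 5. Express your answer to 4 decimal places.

MAP estimate: 0.2150

The posterior is Dirichlet(αᵢ + nᵢ) = Dirichlet(25, 13, 31, 19, 24).
For a Dirichlet(a₁,…,a_K) with all aᵢ > 1, the mode has j-th component (aⱼ − 1)/(Σaᵢ − K).
Here Σaᵢ = 112 and K = 5, so p_5 = (24 − 1)/(112 − 5) = 23/107 ≈ 0.2150.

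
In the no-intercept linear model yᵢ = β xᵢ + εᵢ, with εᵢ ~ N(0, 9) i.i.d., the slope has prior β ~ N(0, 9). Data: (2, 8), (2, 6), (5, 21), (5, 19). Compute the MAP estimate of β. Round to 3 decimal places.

β̂_MAP = 3.864

log p(β | y) = −Σ(yᵢ − βxᵢ)²/(2·9) − β²/(2·9) + const.
Setting the derivative to zero: Σxᵢ(yᵢ − βxᵢ)/9 − β/9 = 0, so β = Σxᵢyᵢ / (Σxᵢ² + σ²/τ²).
Σxᵢyᵢ = 2·8 + 2·6 + 5·21 + 5·19 = 228; Σxᵢ² = 58; σ²/τ² = 1.
β̂_MAP = 228 / (58 + 1) = 228/59 ≈ 3.864.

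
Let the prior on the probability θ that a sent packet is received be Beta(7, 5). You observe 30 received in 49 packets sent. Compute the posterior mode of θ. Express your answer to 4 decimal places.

θ̂_MAP = 0.6102

Prior: Beta(7, 5).
Data: 30 successes in 49 trials. The binomial likelihood contributes θ^30(1−θ)^19, so the posterior is Beta(7+30, 5+19) = Beta(37, 24).
For Beta(a, b) with a, b > 1 the mode is (a−1)/(a+b−2) = 36/59 ≈ 0.6102.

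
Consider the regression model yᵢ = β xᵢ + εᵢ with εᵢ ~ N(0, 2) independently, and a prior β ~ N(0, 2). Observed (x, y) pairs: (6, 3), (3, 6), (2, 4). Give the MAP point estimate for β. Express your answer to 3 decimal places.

β̂_MAP = 0.880

log p(β | y) = −Σ(yᵢ − βxᵢ)²/(2·2) − β²/(2·2) + const.
Setting the derivative to zero: Σxᵢ(yᵢ − βxᵢ)/2 − β/2 = 0, so β = Σxᵢyᵢ / (Σxᵢ² + σ²/τ²).
Σxᵢyᵢ = 6·3 + 3·6 + 2·4 = 44; Σxᵢ² = 49; σ²/τ² = 1.
β̂_MAP = 44 / (49 + 1) = 44/50 ≈ 0.880.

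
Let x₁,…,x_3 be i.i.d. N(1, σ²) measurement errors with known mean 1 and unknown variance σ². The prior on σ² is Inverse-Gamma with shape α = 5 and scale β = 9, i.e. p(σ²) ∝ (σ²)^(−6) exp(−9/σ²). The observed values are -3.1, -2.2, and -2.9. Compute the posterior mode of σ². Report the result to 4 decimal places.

Sum of squared deviations about the known mean: SS = (-3.1−1)² + (-2.2−1)² + (-2.9−1)² = 42.26.
The Normal likelihood contributes (σ²)^(−n/2) exp(−SS/(2σ²)), so the posterior is Inverse-Gamma(α + n/2, β + SS/2) = Inverse-Gamma(6.5, 30.13).
The mode of Inverse-Gamma(a, b) is b/(a+1) = 30.13/7.5 ≈ 4.0173.

σ̂²_MAP = 4.0173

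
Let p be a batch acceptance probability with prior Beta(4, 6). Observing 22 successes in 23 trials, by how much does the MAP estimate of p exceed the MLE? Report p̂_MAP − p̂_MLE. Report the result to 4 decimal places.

MAP − MLE = -0.1501

Posterior is Beta(26, 7); MAP = (26−1)/(33−2) = 25/31 ≈ 0.80645.
MLE ignores the prior: p̂_MLE = k/n = 22/23 ≈ 0.95652.
Difference = 25/31 − 22/23 = -107/713 ≈ -0.1501.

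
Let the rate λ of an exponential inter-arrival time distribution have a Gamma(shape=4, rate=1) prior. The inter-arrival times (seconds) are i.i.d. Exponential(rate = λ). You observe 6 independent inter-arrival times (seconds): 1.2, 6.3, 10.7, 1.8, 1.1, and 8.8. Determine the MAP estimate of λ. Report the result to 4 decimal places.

λ̂_MAP = 0.2913

The Exponential(rate=λ) likelihood is ∝ λ^n e^(−λΣtᵢ). Here n = 6 and Σtᵢ = 1.2 + 6.3 + 10.7 + 1.8 + 1.1 + 8.8 = 29.9.
Posterior ∝ λ^3e^(−1λ) · λ^6e^(−29.9λ) = λ^9e^(−30.9λ), i.e. Gamma(10, 30.9).
Mode = (a−1)/b = 9/30.9 ≈ 0.2913.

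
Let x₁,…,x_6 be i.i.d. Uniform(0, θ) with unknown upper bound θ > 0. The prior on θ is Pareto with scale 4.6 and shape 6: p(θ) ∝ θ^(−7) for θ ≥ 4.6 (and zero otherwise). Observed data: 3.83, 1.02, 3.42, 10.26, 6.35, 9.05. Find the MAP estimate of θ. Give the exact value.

The Uniform(0, θ) likelihood is θ^(−n) for θ ≥ max(xᵢ), zero otherwise. Here max(xᵢ) = 10.26.
Posterior ∝ θ^(−7) · θ^(−6) = θ^(−13) on θ ≥ max(4.6, 10.26) = 10.26.
This density is strictly decreasing in θ, so the posterior mode lies at the lower boundary of the support.

θ̂_MAP = 10.26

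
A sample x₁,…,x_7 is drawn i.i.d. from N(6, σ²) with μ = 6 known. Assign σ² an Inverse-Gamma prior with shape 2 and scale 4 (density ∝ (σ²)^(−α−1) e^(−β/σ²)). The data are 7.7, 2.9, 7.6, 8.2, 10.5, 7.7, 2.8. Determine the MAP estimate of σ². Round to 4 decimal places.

Sum of squared deviations about the known mean: SS = (7.7−6)² + (2.9−6)² + (7.6−6)² + (8.2−6)² + (10.5−6)² + (7.7−6)² + (2.8−6)² = 53.28.
The Normal likelihood contributes (σ²)^(−n/2) exp(−SS/(2σ²)), so the posterior is Inverse-Gamma(α + n/2, β + SS/2) = Inverse-Gamma(5.5, 30.64).
The mode of Inverse-Gamma(a, b) is b/(a+1) = 30.64/6.5 ≈ 4.7138.

σ̂²_MAP = 4.7138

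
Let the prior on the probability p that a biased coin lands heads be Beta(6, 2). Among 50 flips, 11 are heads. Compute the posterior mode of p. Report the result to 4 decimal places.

Prior: Beta(6, 2).
Data: 11 successes in 50 trials. The binomial likelihood contributes p^11(1−p)^39, so the posterior is Beta(6+11, 2+39) = Beta(17, 41).
For Beta(a, b) with a, b > 1 the mode is (a−1)/(a+b−2) = 16/56 ≈ 0.2857.

p̂_MAP = 0.2857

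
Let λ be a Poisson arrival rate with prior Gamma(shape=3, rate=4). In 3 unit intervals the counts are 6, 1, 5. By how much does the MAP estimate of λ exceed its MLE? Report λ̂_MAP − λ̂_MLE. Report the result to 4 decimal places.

Σxᵢ = 12. Posterior is Gamma(15, 7); MAP = (15−1)/7 = 14/7 ≈ 2.00000.
MLE = x̄ = 12/3 ≈ 4.00000.
Difference = 14/7 − 12/3 = -2 ≈ -2.0000.

MAP − MLE = -2.0000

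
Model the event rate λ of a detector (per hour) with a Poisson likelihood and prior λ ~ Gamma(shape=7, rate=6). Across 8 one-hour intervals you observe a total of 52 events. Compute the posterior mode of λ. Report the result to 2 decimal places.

Σxᵢ = 52, n = 8.
Posterior ∝ λ^6e^(−6λ) · λ^52e^(−8λ) = λ^58e^(−14λ), i.e. Gamma(shape=59, rate=14).
The mode of a Gamma(a, b) with a ≥ 1 (shape–rate) is (a−1)/b = 58/14 ≈ 4.14.

λ̂_MAP = 4.14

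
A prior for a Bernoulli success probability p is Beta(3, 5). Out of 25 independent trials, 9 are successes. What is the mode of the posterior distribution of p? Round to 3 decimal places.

Prior: Beta(3, 5).
Data: 9 successes in 25 trials. The binomial likelihood contributes p^9(1−p)^16, so the posterior is Beta(3+9, 5+16) = Beta(12, 21).
For Beta(a, b) with a, b > 1 the mode is (a−1)/(a+b−2) = 11/31 ≈ 0.355.

p̂_MAP = 0.355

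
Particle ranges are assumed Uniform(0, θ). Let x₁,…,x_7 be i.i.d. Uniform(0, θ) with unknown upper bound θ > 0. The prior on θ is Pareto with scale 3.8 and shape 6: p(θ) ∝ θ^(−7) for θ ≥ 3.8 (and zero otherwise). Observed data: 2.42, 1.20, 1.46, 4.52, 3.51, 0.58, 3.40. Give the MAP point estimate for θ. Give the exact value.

The Uniform(0, θ) likelihood is θ^(−n) for θ ≥ max(xᵢ), zero otherwise. Here max(xᵢ) = 4.52.
Posterior ∝ θ^(−7) · θ^(−7) = θ^(−14) on θ ≥ max(3.8, 4.52) = 4.52.
This density is strictly decreasing in θ, so the posterior mode lies at the lower boundary of the support.

θ̂_MAP = 4.52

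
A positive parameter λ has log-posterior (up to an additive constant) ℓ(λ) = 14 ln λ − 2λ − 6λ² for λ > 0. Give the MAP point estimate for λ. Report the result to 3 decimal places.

λ̂_MAP = 1.000

ℓ'(λ) = 14/λ − 2 − 12λ. Setting this to zero and multiplying by λ: 12λ² + 2λ − 14 = 0.
λ = (−2 + √(2² + 4·12·14)) / (2·12) = (−2 + √676) / 24 = (−2 + 26)/24 = 1.
ℓ''(λ) = −14/λ² − 12 < 0, confirming a maximum.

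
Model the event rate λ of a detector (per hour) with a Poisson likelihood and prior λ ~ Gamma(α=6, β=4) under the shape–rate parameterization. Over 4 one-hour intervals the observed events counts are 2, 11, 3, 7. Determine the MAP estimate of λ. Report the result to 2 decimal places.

Σxᵢ = 2+11+3+7 = 23, with n = 4.
Posterior ∝ λ^5e^(−4λ) · λ^23e^(−4λ) = λ^28e^(−8λ), i.e. Gamma(shape=29, rate=8).
The mode of a Gamma(a, b) with a ≥ 1 (shape–rate) is (a−1)/b = 28/8 ≈ 3.50.

λ̂_MAP = 3.50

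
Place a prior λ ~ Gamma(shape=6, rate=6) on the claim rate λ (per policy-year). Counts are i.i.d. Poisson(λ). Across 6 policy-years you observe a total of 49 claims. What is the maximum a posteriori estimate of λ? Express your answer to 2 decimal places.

λ̂_MAP = 4.50

Σxᵢ = 49, n = 6.
Posterior ∝ λ^5e^(−6λ) · λ^49e^(−6λ) = λ^54e^(−12λ), i.e. Gamma(shape=55, rate=12).
The mode of a Gamma(a, b) with a ≥ 1 (shape–rate) is (a−1)/b = 54/12 ≈ 4.50.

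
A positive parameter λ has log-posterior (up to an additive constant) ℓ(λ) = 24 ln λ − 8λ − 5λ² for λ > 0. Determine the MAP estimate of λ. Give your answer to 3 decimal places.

λ̂_MAP = 1.200

ℓ'(λ) = 24/λ − 8 − 10λ. Setting this to zero and multiplying by λ: 10λ² + 8λ − 24 = 0.
λ = (−8 + √(8² + 4·10·24)) / (2·10) = (−8 + √1024) / 20 = (−8 + 32)/20 = 6/5.
ℓ''(λ) = −24/λ² − 10 < 0, confirming a maximum.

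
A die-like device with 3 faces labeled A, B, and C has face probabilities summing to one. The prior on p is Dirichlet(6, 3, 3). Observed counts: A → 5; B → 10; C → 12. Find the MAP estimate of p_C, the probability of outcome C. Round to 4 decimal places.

MAP estimate of p_C = 0.3889

The posterior is Dirichlet(αᵢ + nᵢ) = Dirichlet(11, 13, 15).
For a Dirichlet(a₁,…,a_K) with all aᵢ > 1, the mode has j-th component (aⱼ − 1)/(Σaᵢ − K).
Here Σaᵢ = 39 and K = 3, so p_C = (15 − 1)/(39 − 3) = 14/36 ≈ 0.3889.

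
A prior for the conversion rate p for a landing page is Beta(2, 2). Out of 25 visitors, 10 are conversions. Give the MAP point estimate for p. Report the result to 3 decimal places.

Prior: Beta(2, 2).
Data: 10 successes in 25 trials. The binomial likelihood contributes p^10(1−p)^15, so the posterior is Beta(2+10, 2+15) = Beta(12, 17).
For Beta(a, b) with a, b > 1 the mode is (a−1)/(a+b−2) = 11/27 ≈ 0.407.

p̂_MAP = 0.407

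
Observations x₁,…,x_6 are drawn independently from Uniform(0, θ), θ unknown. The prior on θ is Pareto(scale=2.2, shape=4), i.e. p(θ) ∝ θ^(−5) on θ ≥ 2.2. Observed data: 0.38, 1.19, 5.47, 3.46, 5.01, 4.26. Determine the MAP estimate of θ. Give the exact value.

θ̂_MAP = 5.47

The Uniform(0, θ) likelihood is θ^(−n) for θ ≥ max(xᵢ), zero otherwise. Here max(xᵢ) = 5.47.
Posterior ∝ θ^(−5) · θ^(−6) = θ^(−11) on θ ≥ max(2.2, 5.47) = 5.47.
This density is strictly decreasing in θ, so the posterior mode lies at the lower boundary of the support.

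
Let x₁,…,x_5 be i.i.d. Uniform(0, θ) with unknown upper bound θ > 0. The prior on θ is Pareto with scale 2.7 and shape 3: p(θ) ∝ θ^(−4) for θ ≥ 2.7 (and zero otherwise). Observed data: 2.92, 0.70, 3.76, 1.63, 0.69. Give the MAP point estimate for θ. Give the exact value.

θ̂_MAP = 3.76

The Uniform(0, θ) likelihood is θ^(−n) for θ ≥ max(xᵢ), zero otherwise. Here max(xᵢ) = 3.76.
Posterior ∝ θ^(−4) · θ^(−5) = θ^(−9) on θ ≥ max(2.7, 3.76) = 3.76.
This density is strictly decreasing in θ, so the posterior mode lies at the lower boundary of the support.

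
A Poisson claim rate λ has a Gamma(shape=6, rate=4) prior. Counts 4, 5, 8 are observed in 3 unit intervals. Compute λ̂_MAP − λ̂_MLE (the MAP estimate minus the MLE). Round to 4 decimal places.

Σxᵢ = 17. Posterior is Gamma(23, 7); MAP = (23−1)/7 = 22/7 ≈ 3.14286.
MLE = x̄ = 17/3 ≈ 5.66667.
Difference = 22/7 − 17/3 = -53/21 ≈ -2.5238.

MAP − MLE = -2.5238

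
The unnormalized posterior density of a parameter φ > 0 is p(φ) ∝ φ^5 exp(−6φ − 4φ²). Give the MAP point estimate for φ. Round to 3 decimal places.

φ̂_MAP = 0.500

ℓ'(φ) = 5/φ − 6 − 8φ. Setting this to zero and multiplying by φ: 8φ² + 6φ − 5 = 0.
φ = (−6 + √(6² + 4·8·5)) / (2·8) = (−6 + √196) / 16 = (−6 + 14)/16 = 1/2.
ℓ''(φ) = −5/φ² − 8 < 0, confirming a maximum.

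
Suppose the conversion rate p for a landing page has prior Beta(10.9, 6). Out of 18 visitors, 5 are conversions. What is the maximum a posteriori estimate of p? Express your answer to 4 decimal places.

p̂_MAP = 0.4529

Prior: Beta(10.9, 6).
Data: 5 successes in 18 trials. The binomial likelihood contributes p^5(1−p)^13, so the posterior is Beta(10.9+5, 6+13) = Beta(15.9, 19).
For Beta(a, b) with a, b > 1 the mode is (a−1)/(a+b−2) = 14.9/32.9 ≈ 0.4529.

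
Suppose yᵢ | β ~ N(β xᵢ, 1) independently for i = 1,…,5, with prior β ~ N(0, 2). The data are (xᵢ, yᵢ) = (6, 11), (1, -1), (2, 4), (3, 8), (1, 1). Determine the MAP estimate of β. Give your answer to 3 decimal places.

β̂_MAP = 1.903

log p(β | y) = −Σ(yᵢ − βxᵢ)²/(2·1) − β²/(2·2) + const.
Setting the derivative to zero: Σxᵢ(yᵢ − βxᵢ)/1 − β/2 = 0, so β = Σxᵢyᵢ / (Σxᵢ² + σ²/τ²).
Σxᵢyᵢ = 6·11 + 1·(-1) + 2·4 + 3·8 + 1·1 = 98; Σxᵢ² = 51; σ²/τ² = 0.5.
β̂_MAP = 98 / (51 + 0.5) = 98/51.5 ≈ 1.903.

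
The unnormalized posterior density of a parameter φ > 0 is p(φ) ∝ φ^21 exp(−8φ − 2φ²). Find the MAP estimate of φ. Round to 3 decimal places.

φ̂_MAP = 1.500

ℓ'(φ) = 21/φ − 8 − 4φ. Setting this to zero and multiplying by φ: 4φ² + 8φ − 21 = 0.
φ = (−8 + √(8² + 4·4·21)) / (2·4) = (−8 + √400) / 8 = (−8 + 20)/8 = 3/2.
ℓ''(φ) = −21/φ² − 4 < 0, confirming a maximum.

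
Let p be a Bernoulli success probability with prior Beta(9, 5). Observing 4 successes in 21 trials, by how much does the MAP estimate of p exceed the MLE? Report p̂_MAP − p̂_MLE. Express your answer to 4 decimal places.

MAP − MLE = 0.1732

Posterior is Beta(13, 22); MAP = (13−1)/(35−2) = 12/33 ≈ 0.36364.
MLE ignores the prior: p̂_MLE = k/n = 4/21 ≈ 0.19048.
Difference = 12/33 − 4/21 = 40/231 ≈ 0.1732.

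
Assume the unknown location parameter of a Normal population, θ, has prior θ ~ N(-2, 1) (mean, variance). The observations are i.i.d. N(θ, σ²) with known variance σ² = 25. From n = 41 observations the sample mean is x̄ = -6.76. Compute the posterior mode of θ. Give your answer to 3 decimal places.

n = 41, x̄ = -6.76.
For a Normal prior and Normal likelihood with known variance, the posterior is Normal; its mode equals its mean, the precision-weighted average.
Prior precision 1/σ₀² = 1/1 = 1; data precision n/σ² = 41/25 = 1.64.
θ̂ = (1·(-2) + 1.64·(-6.76)) / (1 + 1.64) = (-13.0864)/2.64 = -8179/1650 ≈ -4.957.

θ̂_MAP = -4.957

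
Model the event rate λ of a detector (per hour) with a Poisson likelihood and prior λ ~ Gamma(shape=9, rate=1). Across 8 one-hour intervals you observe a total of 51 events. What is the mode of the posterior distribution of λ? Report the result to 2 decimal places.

λ̂_MAP = 6.56

Σxᵢ = 51, n = 8.
Posterior ∝ λ^8e^(−1λ) · λ^51e^(−8λ) = λ^59e^(−9λ), i.e. Gamma(shape=60, rate=9).
The mode of a Gamma(a, b) with a ≥ 1 (shape–rate) is (a−1)/b = 59/9 ≈ 6.56.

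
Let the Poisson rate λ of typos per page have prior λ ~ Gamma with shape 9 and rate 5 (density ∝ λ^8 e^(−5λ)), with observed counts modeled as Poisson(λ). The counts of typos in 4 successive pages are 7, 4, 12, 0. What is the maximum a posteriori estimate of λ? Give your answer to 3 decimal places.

λ̂_MAP = 3.444

Σxᵢ = 7+4+12+0 = 23, with n = 4.
Posterior ∝ λ^8e^(−5λ) · λ^23e^(−4λ) = λ^31e^(−9λ), i.e. Gamma(shape=32, rate=9).
The mode of a Gamma(a, b) with a ≥ 1 (shape–rate) is (a−1)/b = 31/9 ≈ 3.444.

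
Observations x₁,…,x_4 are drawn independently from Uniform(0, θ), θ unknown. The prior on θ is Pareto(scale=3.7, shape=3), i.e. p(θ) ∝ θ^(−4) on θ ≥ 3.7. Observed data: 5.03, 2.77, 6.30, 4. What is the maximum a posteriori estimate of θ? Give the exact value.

The Uniform(0, θ) likelihood is θ^(−n) for θ ≥ max(xᵢ), zero otherwise. Here max(xᵢ) = 6.30.
Posterior ∝ θ^(−4) · θ^(−4) = θ^(−8) on θ ≥ max(3.7, 6.30) = 6.30.
This density is strictly decreasing in θ, so the posterior mode lies at the lower boundary of the support.

θ̂_MAP = 6.30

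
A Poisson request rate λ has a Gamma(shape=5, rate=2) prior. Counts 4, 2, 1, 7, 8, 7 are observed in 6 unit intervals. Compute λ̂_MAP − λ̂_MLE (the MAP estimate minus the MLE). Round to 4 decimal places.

Σxᵢ = 29. Posterior is Gamma(34, 8); MAP = (34−1)/8 = 33/8 ≈ 4.12500.
MLE = x̄ = 29/6 ≈ 4.83333.
Difference = 33/8 − 29/6 = -17/24 ≈ -0.7083.

MAP − MLE = -0.7083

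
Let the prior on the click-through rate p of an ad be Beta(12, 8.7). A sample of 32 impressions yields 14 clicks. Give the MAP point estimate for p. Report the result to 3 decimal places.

Prior: Beta(12, 8.7).
Data: 14 successes in 32 trials. The binomial likelihood contributes p^14(1−p)^18, so the posterior is Beta(12+14, 8.7+18) = Beta(26, 26.7).
For Beta(a, b) with a, b > 1 the mode is (a−1)/(a+b−2) = 25/50.7 ≈ 0.493.

p̂_MAP = 0.493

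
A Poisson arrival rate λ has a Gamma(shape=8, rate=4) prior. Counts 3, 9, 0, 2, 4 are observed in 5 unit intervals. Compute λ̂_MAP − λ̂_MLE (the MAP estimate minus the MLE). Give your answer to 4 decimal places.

Σxᵢ = 18. Posterior is Gamma(26, 9); MAP = (26−1)/9 = 25/9 ≈ 2.77778.
MLE = x̄ = 18/5 ≈ 3.60000.
Difference = 25/9 − 18/5 = -37/45 ≈ -0.8222.

MAP − MLE = -0.8222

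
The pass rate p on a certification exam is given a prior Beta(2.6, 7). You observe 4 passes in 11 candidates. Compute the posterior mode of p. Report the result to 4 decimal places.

p̂_MAP = 0.3011

Prior: Beta(2.6, 7).
Data: 4 successes in 11 trials. The binomial likelihood contributes p^4(1−p)^7, so the posterior is Beta(2.6+4, 7+7) = Beta(6.6, 14).
For Beta(a, b) with a, b > 1 the mode is (a−1)/(a+b−2) = 5.6/18.6 ≈ 0.3011.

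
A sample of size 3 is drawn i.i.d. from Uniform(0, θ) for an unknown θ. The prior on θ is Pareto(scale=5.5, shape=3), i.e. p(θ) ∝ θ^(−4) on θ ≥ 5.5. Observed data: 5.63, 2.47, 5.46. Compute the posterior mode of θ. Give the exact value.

The Uniform(0, θ) likelihood is θ^(−n) for θ ≥ max(xᵢ), zero otherwise. Here max(xᵢ) = 5.63.
Posterior ∝ θ^(−4) · θ^(−3) = θ^(−7) on θ ≥ max(5.5, 5.63) = 5.63.
This density is strictly decreasing in θ, so the posterior mode lies at the lower boundary of the support.

θ̂_MAP = 5.63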